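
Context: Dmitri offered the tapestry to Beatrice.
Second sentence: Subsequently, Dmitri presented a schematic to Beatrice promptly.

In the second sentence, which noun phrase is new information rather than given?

a schematic

"Dmitri" and "Beatrice" in the second sentence are given — already mentioned in the context.
"a schematic" has no antecedent in the context; it is discourse-new (the indefinite article also signals a new referent).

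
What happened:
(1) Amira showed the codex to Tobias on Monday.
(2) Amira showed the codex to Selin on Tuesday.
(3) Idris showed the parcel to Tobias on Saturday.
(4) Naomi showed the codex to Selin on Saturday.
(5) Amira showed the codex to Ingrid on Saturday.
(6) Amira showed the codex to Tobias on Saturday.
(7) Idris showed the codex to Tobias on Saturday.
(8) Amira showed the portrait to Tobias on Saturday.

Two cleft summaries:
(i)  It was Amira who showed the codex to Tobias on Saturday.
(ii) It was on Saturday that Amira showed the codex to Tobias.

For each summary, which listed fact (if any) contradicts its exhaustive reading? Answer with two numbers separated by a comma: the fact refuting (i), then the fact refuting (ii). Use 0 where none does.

7, 1

(i): focus "Amira". Looking for the codex as thing and Tobias as recipient and on Saturday as setting with some other agent — fact (7) has Idris there. Refuted.
(ii): focus "on Saturday". Looking for Amira as agent and the codex as thing and Tobias as recipient with some other setting — fact (1) has on Monday there. Refuted.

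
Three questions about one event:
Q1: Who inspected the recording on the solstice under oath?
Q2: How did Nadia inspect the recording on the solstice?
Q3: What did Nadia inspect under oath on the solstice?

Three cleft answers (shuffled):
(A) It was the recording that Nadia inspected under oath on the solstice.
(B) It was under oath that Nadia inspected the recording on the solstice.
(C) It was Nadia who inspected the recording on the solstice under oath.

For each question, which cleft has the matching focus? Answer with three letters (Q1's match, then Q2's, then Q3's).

CBA

Q1 asks about the subject (agent); cleft (C) focuses "Nadia", which is the subject (agent) — so Q1 → C.
Q2 asks about the manner; cleft (B) focuses "under oath", which is the manner — so Q2 → B.
Q3 asks about the direct object; cleft (A) focuses "the recording", which is the direct object — so Q3 → A.
Mapping: Q1→C, Q2→B, Q3→A.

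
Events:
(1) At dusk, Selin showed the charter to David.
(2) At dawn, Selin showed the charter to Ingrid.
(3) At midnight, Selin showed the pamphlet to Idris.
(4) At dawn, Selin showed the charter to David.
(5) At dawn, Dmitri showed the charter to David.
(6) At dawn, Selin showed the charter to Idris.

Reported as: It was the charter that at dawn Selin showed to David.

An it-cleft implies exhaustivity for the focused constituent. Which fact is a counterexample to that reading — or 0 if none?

0

The cleft puts "the charter" in focus and presupposes the open proposition with agent = Selin, recipient = David, setting = at dawn.
Exhaustivity: the charter is the only thing satisfying that background.
Every other fact differs from the presupposition on some backgrounded slot, so none challenges the exhaustivity.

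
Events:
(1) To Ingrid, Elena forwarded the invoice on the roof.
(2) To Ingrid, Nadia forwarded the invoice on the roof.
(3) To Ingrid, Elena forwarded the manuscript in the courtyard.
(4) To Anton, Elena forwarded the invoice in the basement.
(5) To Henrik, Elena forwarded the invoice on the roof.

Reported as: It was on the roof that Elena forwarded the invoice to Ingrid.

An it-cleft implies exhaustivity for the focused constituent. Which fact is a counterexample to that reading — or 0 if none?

0

The cleft puts "on the roof" in focus and presupposes the open proposition with Elena as agent and the invoice as thing and Ingrid as recipient.
The exhaustive reading says no other setting fits that background.
No listed fact matches the background with a different setting. Exhaustivity holds.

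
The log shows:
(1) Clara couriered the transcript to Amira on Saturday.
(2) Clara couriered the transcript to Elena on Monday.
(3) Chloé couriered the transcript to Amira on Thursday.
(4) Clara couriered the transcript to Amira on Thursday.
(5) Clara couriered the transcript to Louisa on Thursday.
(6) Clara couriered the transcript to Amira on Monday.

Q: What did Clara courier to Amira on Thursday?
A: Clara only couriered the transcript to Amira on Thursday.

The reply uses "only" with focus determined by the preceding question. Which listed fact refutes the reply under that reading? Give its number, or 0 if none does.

0

Answering "What did ...?" puts focus on the thing — here, "the transcript".
"Only" then excludes alternative things while the background — agent = Clara, recipient = Amira, setting = on Thursday — is held fixed.
No fact keeps agent = Clara, recipient = Amira, setting = on Thursday while changing the thing; every other fact differs on something backgrounded. The reply stands.
(Fact (5) would refute a reading with focus on the recipient — but that is not what the question asks.)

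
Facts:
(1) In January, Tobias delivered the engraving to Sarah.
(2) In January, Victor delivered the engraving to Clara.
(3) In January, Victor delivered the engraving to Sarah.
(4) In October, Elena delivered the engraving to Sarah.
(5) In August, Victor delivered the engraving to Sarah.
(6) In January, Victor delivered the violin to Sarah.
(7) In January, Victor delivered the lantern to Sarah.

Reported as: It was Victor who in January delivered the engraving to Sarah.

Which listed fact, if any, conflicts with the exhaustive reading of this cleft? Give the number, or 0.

Focus of the cleft: "Victor" (the agent). Presupposed background: the engraving as thing and Sarah as recipient and in January as setting.
The exhaustive reading says no other agent fits that background.
But fact (1) also has the engraving as thing and Sarah as recipient and in January as setting, with agent = Tobias — so the exhaustive reading fails.

1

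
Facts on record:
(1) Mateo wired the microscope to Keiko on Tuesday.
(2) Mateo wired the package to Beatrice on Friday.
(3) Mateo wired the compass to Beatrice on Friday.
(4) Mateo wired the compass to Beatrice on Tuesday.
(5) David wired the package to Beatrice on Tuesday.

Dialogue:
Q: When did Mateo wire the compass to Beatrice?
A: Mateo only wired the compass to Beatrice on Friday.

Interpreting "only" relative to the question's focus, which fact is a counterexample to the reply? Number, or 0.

4

Answering "When did ...?" puts focus on the setting — here, "on Friday".
"Only" then excludes alternative settings while the background — same agent, thing, recipient (Mateo / the compass / Beatrice) — is held fixed.
Fact (4) keeps same agent, thing, recipient (Mateo / the compass / Beatrice) but has setting = on Tuesday; that refutes the reply.
(Fact (2) would refute a reading with focus on the thing — but that is not what the question asks.)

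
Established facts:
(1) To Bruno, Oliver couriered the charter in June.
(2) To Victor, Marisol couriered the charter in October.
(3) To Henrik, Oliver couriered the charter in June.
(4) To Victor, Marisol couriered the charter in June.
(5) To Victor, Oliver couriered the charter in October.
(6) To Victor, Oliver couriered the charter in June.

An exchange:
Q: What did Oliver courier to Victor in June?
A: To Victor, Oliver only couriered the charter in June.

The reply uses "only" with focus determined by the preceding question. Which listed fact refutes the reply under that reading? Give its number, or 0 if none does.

The question "What did ...?" targets the thing, so in the reply the focus falls on "the charter".
So "only" ranges over things; the rest (same agent, recipient, setting (Oliver / Victor / in June)) is presupposed.
No fact keeps same agent, recipient, setting (Oliver / Victor / in June) while changing the thing; every other fact differs on something backgrounded. The reply stands.
(Fact (5) would refute a reading with focus on the setting — but that is not what the question asks.)

0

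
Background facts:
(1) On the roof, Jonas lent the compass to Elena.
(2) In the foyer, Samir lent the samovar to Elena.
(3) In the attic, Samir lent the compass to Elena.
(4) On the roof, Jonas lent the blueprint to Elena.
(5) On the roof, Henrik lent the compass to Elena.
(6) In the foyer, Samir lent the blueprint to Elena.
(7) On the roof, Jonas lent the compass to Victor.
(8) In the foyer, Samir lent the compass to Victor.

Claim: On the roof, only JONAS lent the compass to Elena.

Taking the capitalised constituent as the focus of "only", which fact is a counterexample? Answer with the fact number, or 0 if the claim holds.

5

The capitals mark "Jonas" as focus. So "only" rules out other agents, with the rest (the compass as thing and Elena as recipient and on the roof as setting) as background.
Fact (5) shares the background but differs in agent (Henrik) — a counterexample.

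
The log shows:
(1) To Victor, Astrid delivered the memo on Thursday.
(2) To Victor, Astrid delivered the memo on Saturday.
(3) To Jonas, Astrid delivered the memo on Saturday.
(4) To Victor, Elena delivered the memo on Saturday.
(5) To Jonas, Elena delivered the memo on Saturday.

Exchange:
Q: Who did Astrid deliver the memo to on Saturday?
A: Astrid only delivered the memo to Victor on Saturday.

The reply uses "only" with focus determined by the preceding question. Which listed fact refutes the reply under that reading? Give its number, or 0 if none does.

The question "Who did ... to ...?" targets the recipient, so in the reply the focus falls on "Victor".
So "only" ranges over recipients; the rest (same agent, thing, setting (Astrid / the memo / on Saturday)) is presupposed.
Fact (3) keeps same agent, thing, setting (Astrid / the memo / on Saturday) but has recipient = Jonas; that refutes the reply.
(Fact (1) would refute a reading with focus on the setting — but that is not what the question asks.)

3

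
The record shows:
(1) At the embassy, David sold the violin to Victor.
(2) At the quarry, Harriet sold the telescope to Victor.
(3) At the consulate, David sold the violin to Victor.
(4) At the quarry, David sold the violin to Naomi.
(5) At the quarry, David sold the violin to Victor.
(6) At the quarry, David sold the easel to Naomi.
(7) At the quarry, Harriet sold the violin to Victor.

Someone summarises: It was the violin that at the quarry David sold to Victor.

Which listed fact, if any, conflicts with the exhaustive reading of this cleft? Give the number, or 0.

The cleft puts "the violin" in focus and presupposes the open proposition with agent = David, recipient = Victor, setting = at the quarry.
Exhaustivity: the violin is the only thing satisfying that background.
Every other fact differs from the presupposition on some backgrounded slot, so none challenges the exhaustivity.

0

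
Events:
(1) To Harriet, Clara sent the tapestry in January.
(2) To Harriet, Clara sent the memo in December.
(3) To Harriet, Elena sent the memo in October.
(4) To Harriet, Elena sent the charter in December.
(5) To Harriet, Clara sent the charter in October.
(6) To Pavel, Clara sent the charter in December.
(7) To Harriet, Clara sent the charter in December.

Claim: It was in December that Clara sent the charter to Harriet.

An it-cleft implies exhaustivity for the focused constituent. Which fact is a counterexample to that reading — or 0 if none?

5

The cleft puts "in December" in focus and presupposes the open proposition with Clara as agent and the charter as thing and Harriet as recipient.
Exhaustivity: in December is the only setting satisfying that background.
But fact (5) also has Clara as agent and the charter as thing and Harriet as recipient, with setting = in October — so the exhaustive reading fails.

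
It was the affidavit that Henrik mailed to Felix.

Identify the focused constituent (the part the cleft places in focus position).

In an it-cleft "It was X that/who ...", the clefted constituent X is the focus; the that/who-clause expresses the presupposed open proposition.
Here the focus is "the affidavit". The backgrounded (presupposed) material includes "Henrik" and "to Felix".

the affidavit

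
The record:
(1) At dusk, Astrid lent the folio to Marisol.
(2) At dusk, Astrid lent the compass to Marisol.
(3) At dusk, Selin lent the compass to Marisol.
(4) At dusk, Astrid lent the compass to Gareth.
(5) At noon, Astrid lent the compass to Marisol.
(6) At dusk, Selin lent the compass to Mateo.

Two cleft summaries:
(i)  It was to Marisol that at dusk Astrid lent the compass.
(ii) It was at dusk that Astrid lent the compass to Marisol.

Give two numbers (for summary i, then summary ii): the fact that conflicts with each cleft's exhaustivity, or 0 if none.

(i): focus "Marisol". Looking for same agent, thing, setting (Astrid / the compass / at dusk) with some other recipient — fact (4) has Gareth there. Refuted.
(ii): focus "at dusk". Looking for same agent, thing, recipient (Astrid / the compass / Marisol) with some other setting — fact (5) has at noon there. Refuted.

4, 5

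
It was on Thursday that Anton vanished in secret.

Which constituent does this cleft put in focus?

In an it-cleft "It was X that/who ...", the clefted constituent X is the focus; the that/who-clause expresses the presupposed open proposition.
Here the focus is "on Thursday". The backgrounded (presupposed) material includes "Anton" and "in secret".

on Thursday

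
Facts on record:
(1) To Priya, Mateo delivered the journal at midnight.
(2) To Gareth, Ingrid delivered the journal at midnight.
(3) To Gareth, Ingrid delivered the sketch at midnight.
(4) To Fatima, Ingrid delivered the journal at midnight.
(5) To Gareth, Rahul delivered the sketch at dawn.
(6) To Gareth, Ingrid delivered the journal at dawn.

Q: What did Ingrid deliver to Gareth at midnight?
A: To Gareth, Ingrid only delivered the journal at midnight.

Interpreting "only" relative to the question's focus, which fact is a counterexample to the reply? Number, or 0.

3

The question "What did ...?" targets the thing, so in the reply the focus falls on "the journal".
So "only" ranges over things; the rest (same agent, recipient, setting (Ingrid / Gareth / at midnight)) is presupposed.
Fact (3) keeps same agent, recipient, setting (Ingrid / Gareth / at midnight) but has thing = the sketch; that refutes the reply.
(Fact (4) would refute a reading with focus on the recipient — but that is not what the question asks.)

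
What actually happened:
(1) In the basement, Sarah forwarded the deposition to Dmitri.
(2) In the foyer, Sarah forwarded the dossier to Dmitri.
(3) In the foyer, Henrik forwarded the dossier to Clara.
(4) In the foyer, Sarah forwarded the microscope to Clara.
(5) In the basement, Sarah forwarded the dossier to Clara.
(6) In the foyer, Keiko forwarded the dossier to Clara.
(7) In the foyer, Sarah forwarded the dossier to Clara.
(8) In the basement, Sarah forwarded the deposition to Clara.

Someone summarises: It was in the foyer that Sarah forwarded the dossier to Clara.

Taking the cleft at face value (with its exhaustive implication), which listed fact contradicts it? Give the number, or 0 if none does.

Focus of the cleft: "in the foyer" (the setting). Presupposed background: same agent, thing, recipient (Sarah / the dossier / Clara).
Exhaustivity: in the foyer is the only setting satisfying that background.
But fact (5) also has same agent, thing, recipient (Sarah / the dossier / Clara), with setting = in the basement — so the exhaustive reading fails.

5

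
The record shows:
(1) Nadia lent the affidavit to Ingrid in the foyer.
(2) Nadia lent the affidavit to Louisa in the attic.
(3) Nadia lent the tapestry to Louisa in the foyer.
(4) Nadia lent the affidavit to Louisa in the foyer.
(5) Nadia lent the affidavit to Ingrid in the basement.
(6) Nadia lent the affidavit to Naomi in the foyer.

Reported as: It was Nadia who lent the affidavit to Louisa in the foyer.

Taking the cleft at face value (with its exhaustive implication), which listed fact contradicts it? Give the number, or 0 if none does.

0

Focus of the cleft: "Nadia" (the agent). Presupposed background: same thing, recipient, setting (the affidavit / Louisa / in the foyer).
Exhaustivity: Nadia is the only agent satisfying that background.
Every other fact differs from the presupposition on some backgrounded slot, so none challenges the exhaustivity.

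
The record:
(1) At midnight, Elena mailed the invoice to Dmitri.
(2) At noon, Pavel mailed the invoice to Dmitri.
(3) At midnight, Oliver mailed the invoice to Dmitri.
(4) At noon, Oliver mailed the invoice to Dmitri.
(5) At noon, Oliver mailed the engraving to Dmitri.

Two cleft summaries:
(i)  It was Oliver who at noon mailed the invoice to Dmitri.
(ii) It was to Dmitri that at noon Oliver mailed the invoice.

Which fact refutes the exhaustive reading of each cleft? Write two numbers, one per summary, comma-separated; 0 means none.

2, 0

Summary (i) focuses "Oliver" (the agent); background same thing, recipient, setting (the invoice / Dmitri / at noon). Fact (2) matches that background with agent = Pavel — refutes (i).
Summary (ii) focuses "Dmitri" (the recipient); background same agent, thing, setting (Oliver / the invoice / at noon). No fact matches that background with a different recipient, so 0.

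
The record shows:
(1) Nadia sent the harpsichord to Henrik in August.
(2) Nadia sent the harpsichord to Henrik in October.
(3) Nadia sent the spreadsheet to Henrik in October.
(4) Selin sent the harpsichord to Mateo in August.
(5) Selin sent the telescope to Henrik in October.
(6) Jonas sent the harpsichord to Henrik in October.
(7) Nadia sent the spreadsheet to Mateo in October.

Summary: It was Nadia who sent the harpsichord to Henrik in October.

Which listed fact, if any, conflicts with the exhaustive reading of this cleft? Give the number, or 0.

6

Focus of the cleft: "Nadia" (the agent). Presupposed background: the harpsichord as thing and Henrik as recipient and in October as setting.
Exhaustivity: Nadia is the only agent satisfying that background.
But fact (6) also has the harpsichord as thing and Henrik as recipient and in October as setting, with agent = Jonas — so the exhaustive reading fails.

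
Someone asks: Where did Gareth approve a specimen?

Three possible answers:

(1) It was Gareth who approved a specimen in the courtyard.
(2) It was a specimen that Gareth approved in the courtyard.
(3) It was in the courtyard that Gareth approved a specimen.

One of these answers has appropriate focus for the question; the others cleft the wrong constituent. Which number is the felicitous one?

The question word "where" targets the location.
Option (1) clefts "Gareth" — the subject (agent), not what was asked.
Option (2) clefts "a specimen" — the direct object, not what was asked.
Option (3) clefts "in the courtyard" — that matches what the question asks about.
So the congruent reply is (3).

3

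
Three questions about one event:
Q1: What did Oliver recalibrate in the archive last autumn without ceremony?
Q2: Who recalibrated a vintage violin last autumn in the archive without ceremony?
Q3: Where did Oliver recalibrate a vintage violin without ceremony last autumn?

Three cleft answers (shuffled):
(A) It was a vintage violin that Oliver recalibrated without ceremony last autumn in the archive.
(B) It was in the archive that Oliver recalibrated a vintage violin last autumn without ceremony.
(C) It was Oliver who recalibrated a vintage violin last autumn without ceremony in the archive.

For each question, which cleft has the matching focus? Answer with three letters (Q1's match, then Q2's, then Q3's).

Q1 asks about the direct object; cleft (A) focuses "a vintage violin", which is the direct object — so Q1 → A.
Q2 asks about the subject (agent); cleft (C) focuses "Oliver", which is the subject (agent) — so Q2 → C.
Q3 asks about the location; cleft (B) focuses "in the archive", which is the location — so Q3 → B.
Mapping: Q1→A, Q2→C, Q3→B.

ACB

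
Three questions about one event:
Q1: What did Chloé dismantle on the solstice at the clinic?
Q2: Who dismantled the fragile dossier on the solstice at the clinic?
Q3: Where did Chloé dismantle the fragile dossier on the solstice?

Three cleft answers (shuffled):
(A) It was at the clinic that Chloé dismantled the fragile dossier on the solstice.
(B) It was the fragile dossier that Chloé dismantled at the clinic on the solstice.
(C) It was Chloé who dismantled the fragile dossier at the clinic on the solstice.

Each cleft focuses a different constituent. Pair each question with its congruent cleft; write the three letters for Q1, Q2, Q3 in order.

Q1 asks about the direct object; cleft (B) focuses "the fragile dossier", which is the direct object — so Q1 → B.
Q2 asks about the subject (agent); cleft (C) focuses "Chloé", which is the subject (agent) — so Q2 → C.
Q3 asks about the location; cleft (A) focuses "at the clinic", which is the location — so Q3 → A.
Mapping: Q1→B, Q2→C, Q3→A.

BCA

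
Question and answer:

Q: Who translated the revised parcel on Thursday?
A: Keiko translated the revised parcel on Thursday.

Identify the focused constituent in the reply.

Keiko

The wh-word "who" asks about the subject (agent).
In the answer, "the revised parcel" and "on Thursday" are given — repeated from the question.
The constituent filling the subject (agent) gap is "Keiko"; that is the focus and would carry nuclear stress.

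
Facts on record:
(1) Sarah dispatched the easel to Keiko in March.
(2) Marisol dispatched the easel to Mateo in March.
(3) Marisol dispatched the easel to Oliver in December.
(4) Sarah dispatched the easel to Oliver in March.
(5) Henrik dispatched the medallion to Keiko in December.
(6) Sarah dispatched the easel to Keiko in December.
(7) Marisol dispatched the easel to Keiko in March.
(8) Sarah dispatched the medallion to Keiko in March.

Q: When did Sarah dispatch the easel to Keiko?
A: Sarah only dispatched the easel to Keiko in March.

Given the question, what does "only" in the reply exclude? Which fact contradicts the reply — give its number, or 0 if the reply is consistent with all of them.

6

The question "When did ...?" targets the setting, so in the reply the focus falls on "in March".
"Only" then excludes alternative settings while the background — Sarah as agent and the easel as thing and Keiko as recipient — is held fixed.
Fact (6) keeps Sarah as agent and the easel as thing and Keiko as recipient but has setting = in December; that refutes the reply.
(Fact (4) would refute a reading with focus on the recipient — but that is not what the question asks.)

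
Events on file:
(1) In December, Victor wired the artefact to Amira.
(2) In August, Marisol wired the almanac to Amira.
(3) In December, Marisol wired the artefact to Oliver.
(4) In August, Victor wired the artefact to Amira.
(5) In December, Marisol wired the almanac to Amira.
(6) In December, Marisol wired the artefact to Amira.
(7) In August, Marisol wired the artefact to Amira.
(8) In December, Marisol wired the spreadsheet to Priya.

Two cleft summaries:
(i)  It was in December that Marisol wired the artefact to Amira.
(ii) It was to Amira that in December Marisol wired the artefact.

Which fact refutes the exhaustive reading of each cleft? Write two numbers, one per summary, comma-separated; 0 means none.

Summary (i) focuses "in December" (the setting); background Marisol as agent and the artefact as thing and Amira as recipient. Fact (7) matches that background with setting = in August — refutes (i).
Summary (ii) focuses "Amira" (the recipient); background Marisol as agent and the artefact as thing and in December as setting. Fact (3) matches that background with recipient = Oliver — refutes (ii).

7, 3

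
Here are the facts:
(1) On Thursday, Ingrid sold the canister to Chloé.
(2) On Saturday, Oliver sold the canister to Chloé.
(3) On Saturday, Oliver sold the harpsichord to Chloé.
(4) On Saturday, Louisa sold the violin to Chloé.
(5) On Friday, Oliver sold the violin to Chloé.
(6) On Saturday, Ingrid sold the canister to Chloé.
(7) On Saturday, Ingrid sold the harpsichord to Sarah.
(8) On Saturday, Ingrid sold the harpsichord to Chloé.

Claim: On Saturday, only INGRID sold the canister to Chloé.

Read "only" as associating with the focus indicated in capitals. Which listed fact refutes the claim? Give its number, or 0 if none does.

Focus (in capitals) is "Ingrid" — the agent. "Only" excludes alternative agents while holding fixed same thing, recipient, setting (the canister / Chloé / on Saturday).
Fact (2) shares the background but differs in agent (Oliver) — a counterexample.

2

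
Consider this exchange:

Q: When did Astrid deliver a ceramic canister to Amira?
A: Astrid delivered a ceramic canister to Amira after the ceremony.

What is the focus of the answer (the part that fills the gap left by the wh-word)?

The wh-word "when" asks about the time.
In the answer, "Astrid", "a ceramic canister" and "to Amira" are given — repeated from the question.
The constituent filling the time gap is "after the ceremony"; that is the focus and would carry nuclear stress.

after the ceremony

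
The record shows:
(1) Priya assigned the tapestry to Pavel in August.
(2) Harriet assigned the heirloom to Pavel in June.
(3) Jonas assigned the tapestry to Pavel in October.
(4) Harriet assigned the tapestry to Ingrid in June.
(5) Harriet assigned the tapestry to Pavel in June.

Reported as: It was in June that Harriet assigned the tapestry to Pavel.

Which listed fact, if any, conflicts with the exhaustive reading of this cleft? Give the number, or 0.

The cleft puts "in June" in focus and presupposes the open proposition with agent = Harriet, thing = the tapestry, recipient = Pavel.
The exhaustive reading says no other setting fits that background.
No listed fact matches the background with a different setting. Exhaustivity holds.

0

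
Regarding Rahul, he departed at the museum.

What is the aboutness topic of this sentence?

Rahul

The construction explicitly marks "Rahul" as what the sentence is about — the topic.
The remainder of the clause is the comment (what is said about the topic).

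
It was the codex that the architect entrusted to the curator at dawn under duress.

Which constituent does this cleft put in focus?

In an it-cleft "It was X that/who ...", the clefted constituent X is the focus; the that/who-clause expresses the presupposed open proposition.
Here the focus is "the codex". The backgrounded (presupposed) material includes "the architect", "to the curator", "under duress" and "at dawn".

the codex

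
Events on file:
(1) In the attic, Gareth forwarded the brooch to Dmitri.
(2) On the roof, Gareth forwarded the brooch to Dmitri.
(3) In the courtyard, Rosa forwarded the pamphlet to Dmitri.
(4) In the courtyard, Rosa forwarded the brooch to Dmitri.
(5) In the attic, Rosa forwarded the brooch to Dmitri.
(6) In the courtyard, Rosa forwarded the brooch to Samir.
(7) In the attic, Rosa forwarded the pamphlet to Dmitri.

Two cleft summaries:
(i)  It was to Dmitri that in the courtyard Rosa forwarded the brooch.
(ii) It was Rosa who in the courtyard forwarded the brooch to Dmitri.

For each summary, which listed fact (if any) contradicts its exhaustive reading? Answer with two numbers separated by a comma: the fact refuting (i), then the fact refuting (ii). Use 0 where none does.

(i): focus "Dmitri". Looking for agent = Rosa, thing = the brooch, setting = in the courtyard with some other recipient — fact (6) has Samir there. Refuted.
(ii): focus "Rosa". No fact shares thing = the brooch, recipient = Dmitri, setting = in the courtyard with a different agent. 0.

6, 0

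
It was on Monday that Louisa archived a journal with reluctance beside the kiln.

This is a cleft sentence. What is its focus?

In an it-cleft "It was X that/who ...", the clefted constituent X is the focus; the that/who-clause expresses the presupposed open proposition.
Here the focus is "on Monday". The backgrounded (presupposed) material includes "Louisa", "a journal", "with reluctance" and "beside the kiln".

on Monday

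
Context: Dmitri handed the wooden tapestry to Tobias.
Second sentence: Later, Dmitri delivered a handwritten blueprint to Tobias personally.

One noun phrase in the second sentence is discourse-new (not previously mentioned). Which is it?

"Dmitri" and "Tobias" in the second sentence are given — already mentioned in the context.
"a handwritten blueprint" has no antecedent in the context; it is discourse-new (the indefinite article also signals a new referent).

a handwritten blueprint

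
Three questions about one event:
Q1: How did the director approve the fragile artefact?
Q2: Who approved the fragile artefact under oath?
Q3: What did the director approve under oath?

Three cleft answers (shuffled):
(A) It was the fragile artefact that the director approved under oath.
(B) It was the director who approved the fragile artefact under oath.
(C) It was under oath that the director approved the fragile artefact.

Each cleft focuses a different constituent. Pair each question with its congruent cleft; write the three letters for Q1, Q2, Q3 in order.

Q1 asks about the manner; cleft (C) focuses "under oath", which is the manner — so Q1 → C.
Q2 asks about the subject (agent); cleft (B) focuses "the director", which is the subject (agent) — so Q2 → B.
Q3 asks about the direct object; cleft (A) focuses "the fragile artefact", which is the direct object — so Q3 → A.
Mapping: Q1→C, Q2→B, Q3→A.

CBA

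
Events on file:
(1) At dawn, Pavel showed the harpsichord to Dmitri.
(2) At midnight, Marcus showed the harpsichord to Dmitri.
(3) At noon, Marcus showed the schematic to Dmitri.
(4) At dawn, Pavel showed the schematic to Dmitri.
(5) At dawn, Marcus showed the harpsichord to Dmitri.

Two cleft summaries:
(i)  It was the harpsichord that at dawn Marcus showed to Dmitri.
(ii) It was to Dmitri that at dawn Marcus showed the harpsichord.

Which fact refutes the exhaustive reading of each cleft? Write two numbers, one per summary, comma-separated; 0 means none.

0, 0

(i): focus "the harpsichord". No fact shares Marcus as agent and Dmitri as recipient and at dawn as setting with a different thing. 0.
(ii): focus "Dmitri". No fact shares Marcus as agent and the harpsichord as thing and at dawn as setting with a different recipient. 0.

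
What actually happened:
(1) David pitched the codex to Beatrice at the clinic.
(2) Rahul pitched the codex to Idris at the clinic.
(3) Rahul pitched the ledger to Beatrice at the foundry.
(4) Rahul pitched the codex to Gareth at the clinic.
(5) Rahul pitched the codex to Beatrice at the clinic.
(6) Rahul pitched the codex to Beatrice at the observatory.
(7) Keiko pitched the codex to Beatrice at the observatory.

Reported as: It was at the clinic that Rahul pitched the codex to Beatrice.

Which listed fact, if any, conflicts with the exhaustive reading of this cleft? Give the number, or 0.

The cleft puts "at the clinic" in focus and presupposes the open proposition with same agent, thing, recipient (Rahul / the codex / Beatrice).
The exhaustive reading says no other setting fits that background.
Fact (6) shares the background but with setting = at the observatory; exhaustivity is violated.

6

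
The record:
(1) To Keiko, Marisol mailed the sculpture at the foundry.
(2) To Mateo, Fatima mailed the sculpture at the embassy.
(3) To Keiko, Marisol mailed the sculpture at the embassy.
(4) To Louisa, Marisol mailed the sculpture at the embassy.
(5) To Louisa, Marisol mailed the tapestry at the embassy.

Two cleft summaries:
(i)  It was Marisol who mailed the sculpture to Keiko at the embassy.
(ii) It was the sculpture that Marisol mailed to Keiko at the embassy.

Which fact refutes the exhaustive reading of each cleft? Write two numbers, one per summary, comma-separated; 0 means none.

Summary (i) focuses "Marisol" (the agent); background same thing, recipient, setting (the sculpture / Keiko / at the embassy). No fact matches that background with a different agent, so 0.
Summary (ii) focuses "the sculpture" (the thing); background same agent, recipient, setting (Marisol / Keiko / at the embassy). No fact matches that background with a different thing, so 0.

0, 0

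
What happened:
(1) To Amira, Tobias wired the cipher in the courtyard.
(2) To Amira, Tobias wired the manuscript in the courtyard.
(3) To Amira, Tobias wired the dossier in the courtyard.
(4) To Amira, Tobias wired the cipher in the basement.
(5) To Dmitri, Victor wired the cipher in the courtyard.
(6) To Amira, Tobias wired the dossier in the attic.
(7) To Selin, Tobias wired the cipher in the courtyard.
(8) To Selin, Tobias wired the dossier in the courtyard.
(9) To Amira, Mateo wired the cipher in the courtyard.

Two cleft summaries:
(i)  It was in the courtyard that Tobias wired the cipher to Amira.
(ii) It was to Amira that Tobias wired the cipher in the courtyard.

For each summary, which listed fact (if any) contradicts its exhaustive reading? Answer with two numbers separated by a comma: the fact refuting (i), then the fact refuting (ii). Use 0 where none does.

4, 7

Summary (i) focuses "in the courtyard" (the setting); background agent = Tobias, thing = the cipher, recipient = Amira. Fact (4) matches that background with setting = in the basement — refutes (i).
Summary (ii) focuses "Amira" (the recipient); background agent = Tobias, thing = the cipher, setting = in the courtyard. Fact (7) matches that background with recipient = Selin — refutes (ii).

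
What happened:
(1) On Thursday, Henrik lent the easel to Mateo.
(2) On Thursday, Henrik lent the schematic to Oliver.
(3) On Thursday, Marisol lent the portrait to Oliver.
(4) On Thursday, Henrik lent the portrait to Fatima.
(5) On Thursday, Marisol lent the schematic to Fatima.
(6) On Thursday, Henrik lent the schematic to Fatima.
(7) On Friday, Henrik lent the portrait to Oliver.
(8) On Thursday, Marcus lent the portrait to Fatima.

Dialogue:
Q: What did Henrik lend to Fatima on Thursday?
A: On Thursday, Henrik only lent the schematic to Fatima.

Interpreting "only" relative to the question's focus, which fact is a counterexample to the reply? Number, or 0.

The question "What did ...?" targets the thing, so in the reply the focus falls on "the schematic".
"Only" then excludes alternative things while the background — Henrik as agent and Fatima as recipient and on Thursday as setting — is held fixed.
Fact (4) shares the background with a different thing (the portrait) — counterexample.
(Fact (2) would refute a reading with focus on the recipient — but that is not what the question asks.)

4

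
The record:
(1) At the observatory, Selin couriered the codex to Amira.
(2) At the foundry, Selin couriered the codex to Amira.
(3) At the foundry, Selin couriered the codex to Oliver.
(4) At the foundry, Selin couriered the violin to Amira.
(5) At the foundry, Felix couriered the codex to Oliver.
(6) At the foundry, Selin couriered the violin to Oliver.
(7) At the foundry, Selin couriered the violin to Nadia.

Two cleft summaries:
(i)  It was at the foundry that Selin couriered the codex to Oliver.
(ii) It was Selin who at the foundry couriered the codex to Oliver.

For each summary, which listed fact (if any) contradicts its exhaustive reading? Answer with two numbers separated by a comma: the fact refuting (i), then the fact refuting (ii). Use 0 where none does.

0, 5

Summary (i) focuses "at the foundry" (the setting); background same agent, thing, recipient (Selin / the codex / Oliver). No fact matches that background with a different setting, so 0.
Summary (ii) focuses "Selin" (the agent); background same thing, recipient, setting (the codex / Oliver / at the foundry). Fact (5) matches that background with agent = Felix — refutes (ii).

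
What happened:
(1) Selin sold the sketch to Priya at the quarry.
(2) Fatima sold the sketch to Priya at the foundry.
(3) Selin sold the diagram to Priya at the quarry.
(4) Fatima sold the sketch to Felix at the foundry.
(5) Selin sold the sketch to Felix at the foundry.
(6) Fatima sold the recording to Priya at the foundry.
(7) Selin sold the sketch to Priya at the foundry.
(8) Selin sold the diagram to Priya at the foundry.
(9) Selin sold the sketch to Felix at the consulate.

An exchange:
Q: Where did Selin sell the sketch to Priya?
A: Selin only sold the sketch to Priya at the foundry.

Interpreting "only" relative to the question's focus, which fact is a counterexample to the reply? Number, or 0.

1

Answering "Where did ...?" puts focus on the setting — here, "at the foundry".
So "only" ranges over settings; the rest (same agent, thing, recipient (Selin / the sketch / Priya)) is presupposed.
Fact (1) keeps same agent, thing, recipient (Selin / the sketch / Priya) but has setting = at the quarry; that refutes the reply.
(Fact (8) would refute a reading with focus on the thing — but that is not what the question asks.)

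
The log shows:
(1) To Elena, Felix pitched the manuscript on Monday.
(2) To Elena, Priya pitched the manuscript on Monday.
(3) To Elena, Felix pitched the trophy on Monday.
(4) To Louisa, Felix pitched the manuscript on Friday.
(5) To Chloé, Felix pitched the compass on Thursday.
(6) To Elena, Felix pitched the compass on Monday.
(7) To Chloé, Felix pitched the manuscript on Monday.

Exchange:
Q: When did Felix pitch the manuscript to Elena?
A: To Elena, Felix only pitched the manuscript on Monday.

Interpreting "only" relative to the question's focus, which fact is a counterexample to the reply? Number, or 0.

The question "When did ...?" targets the setting, so in the reply the focus falls on "on Monday".
So "only" ranges over settings; the rest (Felix as agent and the manuscript as thing and Elena as recipient) is presupposed.
No listed fact shares that background with another setting. Nothing contradicts the reply.
(Fact (3) would refute a reading with focus on the thing — but that is not what the question asks.)

0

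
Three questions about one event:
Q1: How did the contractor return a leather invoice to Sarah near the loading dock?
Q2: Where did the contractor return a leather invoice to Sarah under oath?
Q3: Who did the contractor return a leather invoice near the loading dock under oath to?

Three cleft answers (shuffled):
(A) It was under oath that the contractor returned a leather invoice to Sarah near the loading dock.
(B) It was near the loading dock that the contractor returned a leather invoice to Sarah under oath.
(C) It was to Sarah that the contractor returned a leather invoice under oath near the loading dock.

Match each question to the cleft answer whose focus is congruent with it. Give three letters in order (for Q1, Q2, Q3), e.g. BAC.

ABC

Q1 asks about the manner; cleft (A) focuses "under oath", which is the manner — so Q1 → A.
Q2 asks about the location; cleft (B) focuses "near the loading dock", which is the location — so Q2 → B.
Q3 asks about the recipient; cleft (C) focuses "to Sarah", which is the recipient — so Q3 → C.
Mapping: Q1→A, Q2→B, Q3→C.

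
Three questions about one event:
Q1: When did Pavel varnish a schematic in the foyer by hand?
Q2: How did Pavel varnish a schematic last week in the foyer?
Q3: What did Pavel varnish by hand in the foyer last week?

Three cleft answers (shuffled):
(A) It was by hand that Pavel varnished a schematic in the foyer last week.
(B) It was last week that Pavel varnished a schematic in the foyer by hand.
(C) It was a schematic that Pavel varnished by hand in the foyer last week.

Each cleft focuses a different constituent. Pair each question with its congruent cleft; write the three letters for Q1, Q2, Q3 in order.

BAC

Q1 asks about the time; cleft (B) focuses "last week", which is the time — so Q1 → B.
Q2 asks about the manner; cleft (A) focuses "by hand", which is the manner — so Q2 → A.
Q3 asks about the direct object; cleft (C) focuses "a schematic", which is the direct object — so Q3 → C.
Mapping: Q1→B, Q2→A, Q3→C.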